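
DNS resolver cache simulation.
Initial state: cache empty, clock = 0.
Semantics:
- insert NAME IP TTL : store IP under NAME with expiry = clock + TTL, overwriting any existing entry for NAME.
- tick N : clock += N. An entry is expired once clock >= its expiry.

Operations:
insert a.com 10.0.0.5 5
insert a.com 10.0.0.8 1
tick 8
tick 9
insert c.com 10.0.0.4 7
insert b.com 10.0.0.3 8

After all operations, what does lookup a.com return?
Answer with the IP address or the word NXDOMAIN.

Op 1: insert a.com -> 10.0.0.5 (expiry=0+5=5). clock=0
Op 2: insert a.com -> 10.0.0.8 (expiry=0+1=1). clock=0
Op 3: tick 8 -> clock=8. purged={a.com}
Op 4: tick 9 -> clock=17.
Op 5: insert c.com -> 10.0.0.4 (expiry=17+7=24). clock=17
Op 6: insert b.com -> 10.0.0.3 (expiry=17+8=25). clock=17
lookup a.com: not in cache (expired or never inserted)

Answer: NXDOMAIN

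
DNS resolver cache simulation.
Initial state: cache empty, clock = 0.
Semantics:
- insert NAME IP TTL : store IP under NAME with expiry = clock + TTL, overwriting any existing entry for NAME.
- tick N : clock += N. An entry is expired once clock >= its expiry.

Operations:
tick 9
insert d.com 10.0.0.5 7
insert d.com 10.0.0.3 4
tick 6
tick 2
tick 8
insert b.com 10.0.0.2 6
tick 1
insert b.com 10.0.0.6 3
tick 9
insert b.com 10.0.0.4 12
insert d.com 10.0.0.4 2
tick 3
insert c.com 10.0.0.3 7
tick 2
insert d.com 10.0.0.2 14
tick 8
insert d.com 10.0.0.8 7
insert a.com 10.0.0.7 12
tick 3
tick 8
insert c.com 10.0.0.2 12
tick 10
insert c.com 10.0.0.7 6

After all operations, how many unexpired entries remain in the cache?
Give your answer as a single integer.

Op 1: tick 9 -> clock=9.
Op 2: insert d.com -> 10.0.0.5 (expiry=9+7=16). clock=9
Op 3: insert d.com -> 10.0.0.3 (expiry=9+4=13). clock=9
Op 4: tick 6 -> clock=15. purged={d.com}
Op 5: tick 2 -> clock=17.
Op 6: tick 8 -> clock=25.
Op 7: insert b.com -> 10.0.0.2 (expiry=25+6=31). clock=25
Op 8: tick 1 -> clock=26.
Op 9: insert b.com -> 10.0.0.6 (expiry=26+3=29). clock=26
Op 10: tick 9 -> clock=35. purged={b.com}
Op 11: insert b.com -> 10.0.0.4 (expiry=35+12=47). clock=35
Op 12: insert d.com -> 10.0.0.4 (expiry=35+2=37). clock=35
Op 13: tick 3 -> clock=38. purged={d.com}
Op 14: insert c.com -> 10.0.0.3 (expiry=38+7=45). clock=38
Op 15: tick 2 -> clock=40.
Op 16: insert d.com -> 10.0.0.2 (expiry=40+14=54). clock=40
Op 17: tick 8 -> clock=48. purged={b.com,c.com}
Op 18: insert d.com -> 10.0.0.8 (expiry=48+7=55). clock=48
Op 19: insert a.com -> 10.0.0.7 (expiry=48+12=60). clock=48
Op 20: tick 3 -> clock=51.
Op 21: tick 8 -> clock=59. purged={d.com}
Op 22: insert c.com -> 10.0.0.2 (expiry=59+12=71). clock=59
Op 23: tick 10 -> clock=69. purged={a.com}
Op 24: insert c.com -> 10.0.0.7 (expiry=69+6=75). clock=69
Final cache (unexpired): {c.com} -> size=1

Answer: 1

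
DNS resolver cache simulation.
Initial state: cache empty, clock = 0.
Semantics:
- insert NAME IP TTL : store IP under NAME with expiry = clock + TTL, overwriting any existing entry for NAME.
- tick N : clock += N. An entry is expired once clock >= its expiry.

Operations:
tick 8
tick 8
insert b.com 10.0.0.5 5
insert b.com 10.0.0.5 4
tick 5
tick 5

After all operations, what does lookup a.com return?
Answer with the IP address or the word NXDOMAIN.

Op 1: tick 8 -> clock=8.
Op 2: tick 8 -> clock=16.
Op 3: insert b.com -> 10.0.0.5 (expiry=16+5=21). clock=16
Op 4: insert b.com -> 10.0.0.5 (expiry=16+4=20). clock=16
Op 5: tick 5 -> clock=21. purged={b.com}
Op 6: tick 5 -> clock=26.
lookup a.com: not in cache (expired or never inserted)

Answer: NXDOMAIN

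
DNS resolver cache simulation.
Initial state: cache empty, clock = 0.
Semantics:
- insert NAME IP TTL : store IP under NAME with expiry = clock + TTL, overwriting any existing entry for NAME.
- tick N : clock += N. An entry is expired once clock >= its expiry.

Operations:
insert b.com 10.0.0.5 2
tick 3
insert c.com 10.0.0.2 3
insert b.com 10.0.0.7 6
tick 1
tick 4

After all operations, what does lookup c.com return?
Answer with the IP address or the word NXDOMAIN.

Answer: NXDOMAIN

Derivation:
Op 1: insert b.com -> 10.0.0.5 (expiry=0+2=2). clock=0
Op 2: tick 3 -> clock=3. purged={b.com}
Op 3: insert c.com -> 10.0.0.2 (expiry=3+3=6). clock=3
Op 4: insert b.com -> 10.0.0.7 (expiry=3+6=9). clock=3
Op 5: tick 1 -> clock=4.
Op 6: tick 4 -> clock=8. purged={c.com}
lookup c.com: not in cache (expired or never inserted)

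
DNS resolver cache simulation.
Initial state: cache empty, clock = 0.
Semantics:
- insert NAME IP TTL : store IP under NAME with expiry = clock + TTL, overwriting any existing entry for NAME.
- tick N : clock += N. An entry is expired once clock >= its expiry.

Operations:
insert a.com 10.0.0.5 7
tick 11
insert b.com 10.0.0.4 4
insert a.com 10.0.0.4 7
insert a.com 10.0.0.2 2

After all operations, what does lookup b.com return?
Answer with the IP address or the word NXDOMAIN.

Answer: 10.0.0.4

Derivation:
Op 1: insert a.com -> 10.0.0.5 (expiry=0+7=7). clock=0
Op 2: tick 11 -> clock=11. purged={a.com}
Op 3: insert b.com -> 10.0.0.4 (expiry=11+4=15). clock=11
Op 4: insert a.com -> 10.0.0.4 (expiry=11+7=18). clock=11
Op 5: insert a.com -> 10.0.0.2 (expiry=11+2=13). clock=11
lookup b.com: present, ip=10.0.0.4 expiry=15 > clock=11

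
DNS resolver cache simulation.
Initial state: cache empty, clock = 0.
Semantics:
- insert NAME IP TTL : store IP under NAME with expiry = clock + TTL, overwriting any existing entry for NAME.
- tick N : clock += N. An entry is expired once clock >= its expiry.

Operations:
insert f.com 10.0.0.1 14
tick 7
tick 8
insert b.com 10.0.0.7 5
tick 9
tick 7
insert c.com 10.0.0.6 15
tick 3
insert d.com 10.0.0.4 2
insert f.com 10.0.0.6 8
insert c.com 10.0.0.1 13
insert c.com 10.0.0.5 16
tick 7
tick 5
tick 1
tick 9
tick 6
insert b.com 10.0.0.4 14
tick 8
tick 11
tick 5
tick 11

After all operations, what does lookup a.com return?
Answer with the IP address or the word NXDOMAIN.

Answer: NXDOMAIN

Derivation:
Op 1: insert f.com -> 10.0.0.1 (expiry=0+14=14). clock=0
Op 2: tick 7 -> clock=7.
Op 3: tick 8 -> clock=15. purged={f.com}
Op 4: insert b.com -> 10.0.0.7 (expiry=15+5=20). clock=15
Op 5: tick 9 -> clock=24. purged={b.com}
Op 6: tick 7 -> clock=31.
Op 7: insert c.com -> 10.0.0.6 (expiry=31+15=46). clock=31
Op 8: tick 3 -> clock=34.
Op 9: insert d.com -> 10.0.0.4 (expiry=34+2=36). clock=34
Op 10: insert f.com -> 10.0.0.6 (expiry=34+8=42). clock=34
Op 11: insert c.com -> 10.0.0.1 (expiry=34+13=47). clock=34
Op 12: insert c.com -> 10.0.0.5 (expiry=34+16=50). clock=34
Op 13: tick 7 -> clock=41. purged={d.com}
Op 14: tick 5 -> clock=46. purged={f.com}
Op 15: tick 1 -> clock=47.
Op 16: tick 9 -> clock=56. purged={c.com}
Op 17: tick 6 -> clock=62.
Op 18: insert b.com -> 10.0.0.4 (expiry=62+14=76). clock=62
Op 19: tick 8 -> clock=70.
Op 20: tick 11 -> clock=81. purged={b.com}
Op 21: tick 5 -> clock=86.
Op 22: tick 11 -> clock=97.
lookup a.com: not in cache (expired or never inserted)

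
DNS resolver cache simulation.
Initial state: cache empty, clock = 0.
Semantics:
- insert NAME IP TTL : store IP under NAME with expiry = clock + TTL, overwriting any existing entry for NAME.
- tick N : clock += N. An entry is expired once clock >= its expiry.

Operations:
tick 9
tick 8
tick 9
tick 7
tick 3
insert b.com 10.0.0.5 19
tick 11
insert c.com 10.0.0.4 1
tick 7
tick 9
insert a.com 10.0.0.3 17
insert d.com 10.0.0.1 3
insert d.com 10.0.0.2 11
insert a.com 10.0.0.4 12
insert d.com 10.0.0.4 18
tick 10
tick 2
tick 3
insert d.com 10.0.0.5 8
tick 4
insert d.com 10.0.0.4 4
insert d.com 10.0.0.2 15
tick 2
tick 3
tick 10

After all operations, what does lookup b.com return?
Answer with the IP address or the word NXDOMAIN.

Op 1: tick 9 -> clock=9.
Op 2: tick 8 -> clock=17.
Op 3: tick 9 -> clock=26.
Op 4: tick 7 -> clock=33.
Op 5: tick 3 -> clock=36.
Op 6: insert b.com -> 10.0.0.5 (expiry=36+19=55). clock=36
Op 7: tick 11 -> clock=47.
Op 8: insert c.com -> 10.0.0.4 (expiry=47+1=48). clock=47
Op 9: tick 7 -> clock=54. purged={c.com}
Op 10: tick 9 -> clock=63. purged={b.com}
Op 11: insert a.com -> 10.0.0.3 (expiry=63+17=80). clock=63
Op 12: insert d.com -> 10.0.0.1 (expiry=63+3=66). clock=63
Op 13: insert d.com -> 10.0.0.2 (expiry=63+11=74). clock=63
Op 14: insert a.com -> 10.0.0.4 (expiry=63+12=75). clock=63
Op 15: insert d.com -> 10.0.0.4 (expiry=63+18=81). clock=63
Op 16: tick 10 -> clock=73.
Op 17: tick 2 -> clock=75. purged={a.com}
Op 18: tick 3 -> clock=78.
Op 19: insert d.com -> 10.0.0.5 (expiry=78+8=86). clock=78
Op 20: tick 4 -> clock=82.
Op 21: insert d.com -> 10.0.0.4 (expiry=82+4=86). clock=82
Op 22: insert d.com -> 10.0.0.2 (expiry=82+15=97). clock=82
Op 23: tick 2 -> clock=84.
Op 24: tick 3 -> clock=87.
Op 25: tick 10 -> clock=97. purged={d.com}
lookup b.com: not in cache (expired or never inserted)

Answer: NXDOMAIN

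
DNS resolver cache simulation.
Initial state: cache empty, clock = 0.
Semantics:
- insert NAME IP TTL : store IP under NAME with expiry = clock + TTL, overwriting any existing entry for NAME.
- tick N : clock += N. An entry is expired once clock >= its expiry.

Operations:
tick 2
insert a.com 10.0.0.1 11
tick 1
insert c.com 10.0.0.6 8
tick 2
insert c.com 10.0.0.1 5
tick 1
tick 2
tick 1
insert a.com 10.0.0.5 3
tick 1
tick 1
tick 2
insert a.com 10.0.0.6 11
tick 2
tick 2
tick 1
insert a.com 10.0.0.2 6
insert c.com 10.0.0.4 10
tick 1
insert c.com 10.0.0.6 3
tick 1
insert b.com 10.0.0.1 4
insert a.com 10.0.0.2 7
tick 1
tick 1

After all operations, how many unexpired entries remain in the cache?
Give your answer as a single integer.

Answer: 2

Derivation:
Op 1: tick 2 -> clock=2.
Op 2: insert a.com -> 10.0.0.1 (expiry=2+11=13). clock=2
Op 3: tick 1 -> clock=3.
Op 4: insert c.com -> 10.0.0.6 (expiry=3+8=11). clock=3
Op 5: tick 2 -> clock=5.
Op 6: insert c.com -> 10.0.0.1 (expiry=5+5=10). clock=5
Op 7: tick 1 -> clock=6.
Op 8: tick 2 -> clock=8.
Op 9: tick 1 -> clock=9.
Op 10: insert a.com -> 10.0.0.5 (expiry=9+3=12). clock=9
Op 11: tick 1 -> clock=10. purged={c.com}
Op 12: tick 1 -> clock=11.
Op 13: tick 2 -> clock=13. purged={a.com}
Op 14: insert a.com -> 10.0.0.6 (expiry=13+11=24). clock=13
Op 15: tick 2 -> clock=15.
Op 16: tick 2 -> clock=17.
Op 17: tick 1 -> clock=18.
Op 18: insert a.com -> 10.0.0.2 (expiry=18+6=24). clock=18
Op 19: insert c.com -> 10.0.0.4 (expiry=18+10=28). clock=18
Op 20: tick 1 -> clock=19.
Op 21: insert c.com -> 10.0.0.6 (expiry=19+3=22). clock=19
Op 22: tick 1 -> clock=20.
Op 23: insert b.com -> 10.0.0.1 (expiry=20+4=24). clock=20
Op 24: insert a.com -> 10.0.0.2 (expiry=20+7=27). clock=20
Op 25: tick 1 -> clock=21.
Op 26: tick 1 -> clock=22. purged={c.com}
Final cache (unexpired): {a.com,b.com} -> size=2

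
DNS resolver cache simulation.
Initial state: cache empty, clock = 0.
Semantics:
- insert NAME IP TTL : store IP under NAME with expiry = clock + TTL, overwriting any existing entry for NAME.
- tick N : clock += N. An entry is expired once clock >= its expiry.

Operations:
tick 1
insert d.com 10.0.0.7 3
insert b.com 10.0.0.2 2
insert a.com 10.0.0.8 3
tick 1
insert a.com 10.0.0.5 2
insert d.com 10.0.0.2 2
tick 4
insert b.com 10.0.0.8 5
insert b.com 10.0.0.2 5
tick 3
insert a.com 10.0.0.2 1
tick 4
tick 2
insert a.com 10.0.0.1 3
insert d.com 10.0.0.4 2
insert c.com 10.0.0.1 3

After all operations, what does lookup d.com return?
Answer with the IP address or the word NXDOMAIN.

Op 1: tick 1 -> clock=1.
Op 2: insert d.com -> 10.0.0.7 (expiry=1+3=4). clock=1
Op 3: insert b.com -> 10.0.0.2 (expiry=1+2=3). clock=1
Op 4: insert a.com -> 10.0.0.8 (expiry=1+3=4). clock=1
Op 5: tick 1 -> clock=2.
Op 6: insert a.com -> 10.0.0.5 (expiry=2+2=4). clock=2
Op 7: insert d.com -> 10.0.0.2 (expiry=2+2=4). clock=2
Op 8: tick 4 -> clock=6. purged={a.com,b.com,d.com}
Op 9: insert b.com -> 10.0.0.8 (expiry=6+5=11). clock=6
Op 10: insert b.com -> 10.0.0.2 (expiry=6+5=11). clock=6
Op 11: tick 3 -> clock=9.
Op 12: insert a.com -> 10.0.0.2 (expiry=9+1=10). clock=9
Op 13: tick 4 -> clock=13. purged={a.com,b.com}
Op 14: tick 2 -> clock=15.
Op 15: insert a.com -> 10.0.0.1 (expiry=15+3=18). clock=15
Op 16: insert d.com -> 10.0.0.4 (expiry=15+2=17). clock=15
Op 17: insert c.com -> 10.0.0.1 (expiry=15+3=18). clock=15
lookup d.com: present, ip=10.0.0.4 expiry=17 > clock=15

Answer: 10.0.0.4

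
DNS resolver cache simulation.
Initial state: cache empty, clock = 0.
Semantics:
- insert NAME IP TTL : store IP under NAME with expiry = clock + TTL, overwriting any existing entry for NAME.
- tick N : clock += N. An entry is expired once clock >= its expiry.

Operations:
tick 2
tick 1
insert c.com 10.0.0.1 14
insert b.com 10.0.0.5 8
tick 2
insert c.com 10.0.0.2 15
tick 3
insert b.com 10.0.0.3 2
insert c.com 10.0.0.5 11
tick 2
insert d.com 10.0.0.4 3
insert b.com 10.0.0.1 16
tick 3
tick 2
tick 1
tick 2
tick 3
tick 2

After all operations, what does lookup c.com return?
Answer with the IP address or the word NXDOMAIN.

Answer: NXDOMAIN

Derivation:
Op 1: tick 2 -> clock=2.
Op 2: tick 1 -> clock=3.
Op 3: insert c.com -> 10.0.0.1 (expiry=3+14=17). clock=3
Op 4: insert b.com -> 10.0.0.5 (expiry=3+8=11). clock=3
Op 5: tick 2 -> clock=5.
Op 6: insert c.com -> 10.0.0.2 (expiry=5+15=20). clock=5
Op 7: tick 3 -> clock=8.
Op 8: insert b.com -> 10.0.0.3 (expiry=8+2=10). clock=8
Op 9: insert c.com -> 10.0.0.5 (expiry=8+11=19). clock=8
Op 10: tick 2 -> clock=10. purged={b.com}
Op 11: insert d.com -> 10.0.0.4 (expiry=10+3=13). clock=10
Op 12: insert b.com -> 10.0.0.1 (expiry=10+16=26). clock=10
Op 13: tick 3 -> clock=13. purged={d.com}
Op 14: tick 2 -> clock=15.
Op 15: tick 1 -> clock=16.
Op 16: tick 2 -> clock=18.
Op 17: tick 3 -> clock=21. purged={c.com}
Op 18: tick 2 -> clock=23.
lookup c.com: not in cache (expired or never inserted)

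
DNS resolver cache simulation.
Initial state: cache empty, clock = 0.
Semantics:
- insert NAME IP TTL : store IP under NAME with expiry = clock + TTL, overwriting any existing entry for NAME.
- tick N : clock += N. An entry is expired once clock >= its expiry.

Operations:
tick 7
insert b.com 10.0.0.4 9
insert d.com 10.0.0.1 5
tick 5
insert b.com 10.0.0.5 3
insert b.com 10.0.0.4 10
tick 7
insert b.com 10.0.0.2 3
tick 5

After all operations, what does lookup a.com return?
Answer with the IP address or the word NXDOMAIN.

Op 1: tick 7 -> clock=7.
Op 2: insert b.com -> 10.0.0.4 (expiry=7+9=16). clock=7
Op 3: insert d.com -> 10.0.0.1 (expiry=7+5=12). clock=7
Op 4: tick 5 -> clock=12. purged={d.com}
Op 5: insert b.com -> 10.0.0.5 (expiry=12+3=15). clock=12
Op 6: insert b.com -> 10.0.0.4 (expiry=12+10=22). clock=12
Op 7: tick 7 -> clock=19.
Op 8: insert b.com -> 10.0.0.2 (expiry=19+3=22). clock=19
Op 9: tick 5 -> clock=24. purged={b.com}
lookup a.com: not in cache (expired or never inserted)

Answer: NXDOMAIN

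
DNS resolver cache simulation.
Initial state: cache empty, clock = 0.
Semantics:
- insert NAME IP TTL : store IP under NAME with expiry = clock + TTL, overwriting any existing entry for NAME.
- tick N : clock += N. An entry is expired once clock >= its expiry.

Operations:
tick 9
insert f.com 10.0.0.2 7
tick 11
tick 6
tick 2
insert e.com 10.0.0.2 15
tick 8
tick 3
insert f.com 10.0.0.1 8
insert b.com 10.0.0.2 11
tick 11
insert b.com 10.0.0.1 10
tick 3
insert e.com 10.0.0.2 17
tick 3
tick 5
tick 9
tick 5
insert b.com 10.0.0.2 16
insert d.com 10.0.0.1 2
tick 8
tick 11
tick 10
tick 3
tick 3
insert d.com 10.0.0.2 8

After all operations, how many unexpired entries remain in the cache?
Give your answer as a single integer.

Op 1: tick 9 -> clock=9.
Op 2: insert f.com -> 10.0.0.2 (expiry=9+7=16). clock=9
Op 3: tick 11 -> clock=20. purged={f.com}
Op 4: tick 6 -> clock=26.
Op 5: tick 2 -> clock=28.
Op 6: insert e.com -> 10.0.0.2 (expiry=28+15=43). clock=28
Op 7: tick 8 -> clock=36.
Op 8: tick 3 -> clock=39.
Op 9: insert f.com -> 10.0.0.1 (expiry=39+8=47). clock=39
Op 10: insert b.com -> 10.0.0.2 (expiry=39+11=50). clock=39
Op 11: tick 11 -> clock=50. purged={b.com,e.com,f.com}
Op 12: insert b.com -> 10.0.0.1 (expiry=50+10=60). clock=50
Op 13: tick 3 -> clock=53.
Op 14: insert e.com -> 10.0.0.2 (expiry=53+17=70). clock=53
Op 15: tick 3 -> clock=56.
Op 16: tick 5 -> clock=61. purged={b.com}
Op 17: tick 9 -> clock=70. purged={e.com}
Op 18: tick 5 -> clock=75.
Op 19: insert b.com -> 10.0.0.2 (expiry=75+16=91). clock=75
Op 20: insert d.com -> 10.0.0.1 (expiry=75+2=77). clock=75
Op 21: tick 8 -> clock=83. purged={d.com}
Op 22: tick 11 -> clock=94. purged={b.com}
Op 23: tick 10 -> clock=104.
Op 24: tick 3 -> clock=107.
Op 25: tick 3 -> clock=110.
Op 26: insert d.com -> 10.0.0.2 (expiry=110+8=118). clock=110
Final cache (unexpired): {d.com} -> size=1

Answer: 1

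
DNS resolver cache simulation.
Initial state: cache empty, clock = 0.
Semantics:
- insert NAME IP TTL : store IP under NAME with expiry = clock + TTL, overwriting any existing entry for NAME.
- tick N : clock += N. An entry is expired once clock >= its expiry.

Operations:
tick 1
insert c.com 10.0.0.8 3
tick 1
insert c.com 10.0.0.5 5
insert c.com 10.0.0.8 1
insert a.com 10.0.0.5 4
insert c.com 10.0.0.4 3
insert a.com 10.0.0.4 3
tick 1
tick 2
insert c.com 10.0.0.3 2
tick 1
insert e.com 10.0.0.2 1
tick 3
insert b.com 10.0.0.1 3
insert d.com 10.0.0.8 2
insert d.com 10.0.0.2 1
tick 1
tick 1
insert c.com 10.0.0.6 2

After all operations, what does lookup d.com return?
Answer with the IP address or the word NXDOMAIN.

Op 1: tick 1 -> clock=1.
Op 2: insert c.com -> 10.0.0.8 (expiry=1+3=4). clock=1
Op 3: tick 1 -> clock=2.
Op 4: insert c.com -> 10.0.0.5 (expiry=2+5=7). clock=2
Op 5: insert c.com -> 10.0.0.8 (expiry=2+1=3). clock=2
Op 6: insert a.com -> 10.0.0.5 (expiry=2+4=6). clock=2
Op 7: insert c.com -> 10.0.0.4 (expiry=2+3=5). clock=2
Op 8: insert a.com -> 10.0.0.4 (expiry=2+3=5). clock=2
Op 9: tick 1 -> clock=3.
Op 10: tick 2 -> clock=5. purged={a.com,c.com}
Op 11: insert c.com -> 10.0.0.3 (expiry=5+2=7). clock=5
Op 12: tick 1 -> clock=6.
Op 13: insert e.com -> 10.0.0.2 (expiry=6+1=7). clock=6
Op 14: tick 3 -> clock=9. purged={c.com,e.com}
Op 15: insert b.com -> 10.0.0.1 (expiry=9+3=12). clock=9
Op 16: insert d.com -> 10.0.0.8 (expiry=9+2=11). clock=9
Op 17: insert d.com -> 10.0.0.2 (expiry=9+1=10). clock=9
Op 18: tick 1 -> clock=10. purged={d.com}
Op 19: tick 1 -> clock=11.
Op 20: insert c.com -> 10.0.0.6 (expiry=11+2=13). clock=11
lookup d.com: not in cache (expired or never inserted)

Answer: NXDOMAIN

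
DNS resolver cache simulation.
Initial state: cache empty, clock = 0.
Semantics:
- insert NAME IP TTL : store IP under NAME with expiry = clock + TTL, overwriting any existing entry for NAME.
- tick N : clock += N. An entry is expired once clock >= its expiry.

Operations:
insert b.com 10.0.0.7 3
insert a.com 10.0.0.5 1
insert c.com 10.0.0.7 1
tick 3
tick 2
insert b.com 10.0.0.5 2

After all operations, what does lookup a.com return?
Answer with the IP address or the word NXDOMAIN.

Answer: NXDOMAIN

Derivation:
Op 1: insert b.com -> 10.0.0.7 (expiry=0+3=3). clock=0
Op 2: insert a.com -> 10.0.0.5 (expiry=0+1=1). clock=0
Op 3: insert c.com -> 10.0.0.7 (expiry=0+1=1). clock=0
Op 4: tick 3 -> clock=3. purged={a.com,b.com,c.com}
Op 5: tick 2 -> clock=5.
Op 6: insert b.com -> 10.0.0.5 (expiry=5+2=7). clock=5
lookup a.com: not in cache (expired or never inserted)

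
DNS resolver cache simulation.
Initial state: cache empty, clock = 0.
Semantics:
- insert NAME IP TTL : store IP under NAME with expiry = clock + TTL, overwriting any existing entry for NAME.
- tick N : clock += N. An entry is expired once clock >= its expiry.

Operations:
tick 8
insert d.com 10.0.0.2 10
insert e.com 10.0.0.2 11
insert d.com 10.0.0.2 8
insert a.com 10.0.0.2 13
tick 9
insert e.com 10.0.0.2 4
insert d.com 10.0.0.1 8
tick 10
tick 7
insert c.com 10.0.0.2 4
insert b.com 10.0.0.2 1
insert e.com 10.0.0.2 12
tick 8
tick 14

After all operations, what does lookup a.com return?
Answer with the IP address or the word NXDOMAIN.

Answer: NXDOMAIN

Derivation:
Op 1: tick 8 -> clock=8.
Op 2: insert d.com -> 10.0.0.2 (expiry=8+10=18). clock=8
Op 3: insert e.com -> 10.0.0.2 (expiry=8+11=19). clock=8
Op 4: insert d.com -> 10.0.0.2 (expiry=8+8=16). clock=8
Op 5: insert a.com -> 10.0.0.2 (expiry=8+13=21). clock=8
Op 6: tick 9 -> clock=17. purged={d.com}
Op 7: insert e.com -> 10.0.0.2 (expiry=17+4=21). clock=17
Op 8: insert d.com -> 10.0.0.1 (expiry=17+8=25). clock=17
Op 9: tick 10 -> clock=27. purged={a.com,d.com,e.com}
Op 10: tick 7 -> clock=34.
Op 11: insert c.com -> 10.0.0.2 (expiry=34+4=38). clock=34
Op 12: insert b.com -> 10.0.0.2 (expiry=34+1=35). clock=34
Op 13: insert e.com -> 10.0.0.2 (expiry=34+12=46). clock=34
Op 14: tick 8 -> clock=42. purged={b.com,c.com}
Op 15: tick 14 -> clock=56. purged={e.com}
lookup a.com: not in cache (expired or never inserted)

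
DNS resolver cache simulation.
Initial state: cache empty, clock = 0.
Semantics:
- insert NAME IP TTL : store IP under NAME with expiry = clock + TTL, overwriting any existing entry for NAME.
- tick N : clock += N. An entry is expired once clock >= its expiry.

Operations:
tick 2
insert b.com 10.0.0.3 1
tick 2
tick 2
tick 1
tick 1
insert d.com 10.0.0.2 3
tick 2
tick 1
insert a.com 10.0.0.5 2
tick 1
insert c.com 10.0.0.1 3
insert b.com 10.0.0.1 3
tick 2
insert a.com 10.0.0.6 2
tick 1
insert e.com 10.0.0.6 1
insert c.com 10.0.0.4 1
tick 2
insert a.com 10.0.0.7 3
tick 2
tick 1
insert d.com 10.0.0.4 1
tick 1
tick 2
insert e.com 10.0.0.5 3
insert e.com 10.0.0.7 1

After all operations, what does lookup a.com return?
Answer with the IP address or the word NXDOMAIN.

Op 1: tick 2 -> clock=2.
Op 2: insert b.com -> 10.0.0.3 (expiry=2+1=3). clock=2
Op 3: tick 2 -> clock=4. purged={b.com}
Op 4: tick 2 -> clock=6.
Op 5: tick 1 -> clock=7.
Op 6: tick 1 -> clock=8.
Op 7: insert d.com -> 10.0.0.2 (expiry=8+3=11). clock=8
Op 8: tick 2 -> clock=10.
Op 9: tick 1 -> clock=11. purged={d.com}
Op 10: insert a.com -> 10.0.0.5 (expiry=11+2=13). clock=11
Op 11: tick 1 -> clock=12.
Op 12: insert c.com -> 10.0.0.1 (expiry=12+3=15). clock=12
Op 13: insert b.com -> 10.0.0.1 (expiry=12+3=15). clock=12
Op 14: tick 2 -> clock=14. purged={a.com}
Op 15: insert a.com -> 10.0.0.6 (expiry=14+2=16). clock=14
Op 16: tick 1 -> clock=15. purged={b.com,c.com}
Op 17: insert e.com -> 10.0.0.6 (expiry=15+1=16). clock=15
Op 18: insert c.com -> 10.0.0.4 (expiry=15+1=16). clock=15
Op 19: tick 2 -> clock=17. purged={a.com,c.com,e.com}
Op 20: insert a.com -> 10.0.0.7 (expiry=17+3=20). clock=17
Op 21: tick 2 -> clock=19.
Op 22: tick 1 -> clock=20. purged={a.com}
Op 23: insert d.com -> 10.0.0.4 (expiry=20+1=21). clock=20
Op 24: tick 1 -> clock=21. purged={d.com}
Op 25: tick 2 -> clock=23.
Op 26: insert e.com -> 10.0.0.5 (expiry=23+3=26). clock=23
Op 27: insert e.com -> 10.0.0.7 (expiry=23+1=24). clock=23
lookup a.com: not in cache (expired or never inserted)

Answer: NXDOMAIN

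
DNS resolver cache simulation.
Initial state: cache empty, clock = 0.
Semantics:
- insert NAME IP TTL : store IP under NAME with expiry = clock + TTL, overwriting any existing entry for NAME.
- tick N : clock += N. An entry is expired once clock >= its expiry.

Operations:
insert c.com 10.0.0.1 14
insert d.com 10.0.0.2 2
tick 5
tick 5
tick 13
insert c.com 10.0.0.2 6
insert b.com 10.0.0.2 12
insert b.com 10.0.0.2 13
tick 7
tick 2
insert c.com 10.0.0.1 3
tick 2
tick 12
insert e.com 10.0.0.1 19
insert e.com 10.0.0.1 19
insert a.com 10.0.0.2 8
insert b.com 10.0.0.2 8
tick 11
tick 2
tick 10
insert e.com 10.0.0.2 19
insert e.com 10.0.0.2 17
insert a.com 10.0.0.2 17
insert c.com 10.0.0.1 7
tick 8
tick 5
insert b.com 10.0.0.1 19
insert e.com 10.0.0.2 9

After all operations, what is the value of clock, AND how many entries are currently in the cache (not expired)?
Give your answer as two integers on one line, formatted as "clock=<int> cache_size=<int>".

Answer: clock=82 cache_size=3

Derivation:
Op 1: insert c.com -> 10.0.0.1 (expiry=0+14=14). clock=0
Op 2: insert d.com -> 10.0.0.2 (expiry=0+2=2). clock=0
Op 3: tick 5 -> clock=5. purged={d.com}
Op 4: tick 5 -> clock=10.
Op 5: tick 13 -> clock=23. purged={c.com}
Op 6: insert c.com -> 10.0.0.2 (expiry=23+6=29). clock=23
Op 7: insert b.com -> 10.0.0.2 (expiry=23+12=35). clock=23
Op 8: insert b.com -> 10.0.0.2 (expiry=23+13=36). clock=23
Op 9: tick 7 -> clock=30. purged={c.com}
Op 10: tick 2 -> clock=32.
Op 11: insert c.com -> 10.0.0.1 (expiry=32+3=35). clock=32
Op 12: tick 2 -> clock=34.
Op 13: tick 12 -> clock=46. purged={b.com,c.com}
Op 14: insert e.com -> 10.0.0.1 (expiry=46+19=65). clock=46
Op 15: insert e.com -> 10.0.0.1 (expiry=46+19=65). clock=46
Op 16: insert a.com -> 10.0.0.2 (expiry=46+8=54). clock=46
Op 17: insert b.com -> 10.0.0.2 (expiry=46+8=54). clock=46
Op 18: tick 11 -> clock=57. purged={a.com,b.com}
Op 19: tick 2 -> clock=59.
Op 20: tick 10 -> clock=69. purged={e.com}
Op 21: insert e.com -> 10.0.0.2 (expiry=69+19=88). clock=69
Op 22: insert e.com -> 10.0.0.2 (expiry=69+17=86). clock=69
Op 23: insert a.com -> 10.0.0.2 (expiry=69+17=86). clock=69
Op 24: insert c.com -> 10.0.0.1 (expiry=69+7=76). clock=69
Op 25: tick 8 -> clock=77. purged={c.com}
Op 26: tick 5 -> clock=82.
Op 27: insert b.com -> 10.0.0.1 (expiry=82+19=101). clock=82
Op 28: insert e.com -> 10.0.0.2 (expiry=82+9=91). clock=82
Final clock = 82
Final cache (unexpired): {a.com,b.com,e.com} -> size=3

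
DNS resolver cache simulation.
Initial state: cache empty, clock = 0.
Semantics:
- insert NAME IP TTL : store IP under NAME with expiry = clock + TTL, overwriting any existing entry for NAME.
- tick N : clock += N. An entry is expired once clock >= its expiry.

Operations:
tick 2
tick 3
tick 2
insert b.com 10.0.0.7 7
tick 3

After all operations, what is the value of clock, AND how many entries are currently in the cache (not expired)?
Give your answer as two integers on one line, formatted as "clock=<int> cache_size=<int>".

Op 1: tick 2 -> clock=2.
Op 2: tick 3 -> clock=5.
Op 3: tick 2 -> clock=7.
Op 4: insert b.com -> 10.0.0.7 (expiry=7+7=14). clock=7
Op 5: tick 3 -> clock=10.
Final clock = 10
Final cache (unexpired): {b.com} -> size=1

Answer: clock=10 cache_size=1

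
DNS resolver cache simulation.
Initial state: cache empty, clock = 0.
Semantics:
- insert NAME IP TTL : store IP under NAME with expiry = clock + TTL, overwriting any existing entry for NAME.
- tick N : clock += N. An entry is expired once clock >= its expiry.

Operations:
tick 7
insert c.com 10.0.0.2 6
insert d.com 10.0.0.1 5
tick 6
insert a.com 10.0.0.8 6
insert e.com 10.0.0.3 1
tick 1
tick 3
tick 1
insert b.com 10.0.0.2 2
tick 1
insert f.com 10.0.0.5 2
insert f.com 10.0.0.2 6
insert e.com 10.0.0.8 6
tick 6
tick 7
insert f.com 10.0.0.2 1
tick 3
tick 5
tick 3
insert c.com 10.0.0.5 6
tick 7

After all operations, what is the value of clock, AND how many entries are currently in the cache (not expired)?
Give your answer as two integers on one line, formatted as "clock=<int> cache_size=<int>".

Op 1: tick 7 -> clock=7.
Op 2: insert c.com -> 10.0.0.2 (expiry=7+6=13). clock=7
Op 3: insert d.com -> 10.0.0.1 (expiry=7+5=12). clock=7
Op 4: tick 6 -> clock=13. purged={c.com,d.com}
Op 5: insert a.com -> 10.0.0.8 (expiry=13+6=19). clock=13
Op 6: insert e.com -> 10.0.0.3 (expiry=13+1=14). clock=13
Op 7: tick 1 -> clock=14. purged={e.com}
Op 8: tick 3 -> clock=17.
Op 9: tick 1 -> clock=18.
Op 10: insert b.com -> 10.0.0.2 (expiry=18+2=20). clock=18
Op 11: tick 1 -> clock=19. purged={a.com}
Op 12: insert f.com -> 10.0.0.5 (expiry=19+2=21). clock=19
Op 13: insert f.com -> 10.0.0.2 (expiry=19+6=25). clock=19
Op 14: insert e.com -> 10.0.0.8 (expiry=19+6=25). clock=19
Op 15: tick 6 -> clock=25. purged={b.com,e.com,f.com}
Op 16: tick 7 -> clock=32.
Op 17: insert f.com -> 10.0.0.2 (expiry=32+1=33). clock=32
Op 18: tick 3 -> clock=35. purged={f.com}
Op 19: tick 5 -> clock=40.
Op 20: tick 3 -> clock=43.
Op 21: insert c.com -> 10.0.0.5 (expiry=43+6=49). clock=43
Op 22: tick 7 -> clock=50. purged={c.com}
Final clock = 50
Final cache (unexpired): {} -> size=0

Answer: clock=50 cache_size=0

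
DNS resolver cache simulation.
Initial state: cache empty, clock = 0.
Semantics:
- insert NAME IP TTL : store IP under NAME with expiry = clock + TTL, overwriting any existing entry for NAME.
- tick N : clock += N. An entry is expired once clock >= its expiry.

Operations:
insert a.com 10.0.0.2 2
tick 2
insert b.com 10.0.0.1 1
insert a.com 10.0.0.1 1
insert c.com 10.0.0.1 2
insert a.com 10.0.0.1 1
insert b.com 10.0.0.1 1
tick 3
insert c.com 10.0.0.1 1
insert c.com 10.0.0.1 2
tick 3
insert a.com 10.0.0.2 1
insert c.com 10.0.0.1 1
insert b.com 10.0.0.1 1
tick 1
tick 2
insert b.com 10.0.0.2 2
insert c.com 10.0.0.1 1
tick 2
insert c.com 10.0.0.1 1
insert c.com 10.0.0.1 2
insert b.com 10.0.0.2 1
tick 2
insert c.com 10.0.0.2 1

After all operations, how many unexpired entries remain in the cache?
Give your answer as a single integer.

Answer: 1

Derivation:
Op 1: insert a.com -> 10.0.0.2 (expiry=0+2=2). clock=0
Op 2: tick 2 -> clock=2. purged={a.com}
Op 3: insert b.com -> 10.0.0.1 (expiry=2+1=3). clock=2
Op 4: insert a.com -> 10.0.0.1 (expiry=2+1=3). clock=2
Op 5: insert c.com -> 10.0.0.1 (expiry=2+2=4). clock=2
Op 6: insert a.com -> 10.0.0.1 (expiry=2+1=3). clock=2
Op 7: insert b.com -> 10.0.0.1 (expiry=2+1=3). clock=2
Op 8: tick 3 -> clock=5. purged={a.com,b.com,c.com}
Op 9: insert c.com -> 10.0.0.1 (expiry=5+1=6). clock=5
Op 10: insert c.com -> 10.0.0.1 (expiry=5+2=7). clock=5
Op 11: tick 3 -> clock=8. purged={c.com}
Op 12: insert a.com -> 10.0.0.2 (expiry=8+1=9). clock=8
Op 13: insert c.com -> 10.0.0.1 (expiry=8+1=9). clock=8
Op 14: insert b.com -> 10.0.0.1 (expiry=8+1=9). clock=8
Op 15: tick 1 -> clock=9. purged={a.com,b.com,c.com}
Op 16: tick 2 -> clock=11.
Op 17: insert b.com -> 10.0.0.2 (expiry=11+2=13). clock=11
Op 18: insert c.com -> 10.0.0.1 (expiry=11+1=12). clock=11
Op 19: tick 2 -> clock=13. purged={b.com,c.com}
Op 20: insert c.com -> 10.0.0.1 (expiry=13+1=14). clock=13
Op 21: insert c.com -> 10.0.0.1 (expiry=13+2=15). clock=13
Op 22: insert b.com -> 10.0.0.2 (expiry=13+1=14). clock=13
Op 23: tick 2 -> clock=15. purged={b.com,c.com}
Op 24: insert c.com -> 10.0.0.2 (expiry=15+1=16). clock=15
Final cache (unexpired): {c.com} -> size=1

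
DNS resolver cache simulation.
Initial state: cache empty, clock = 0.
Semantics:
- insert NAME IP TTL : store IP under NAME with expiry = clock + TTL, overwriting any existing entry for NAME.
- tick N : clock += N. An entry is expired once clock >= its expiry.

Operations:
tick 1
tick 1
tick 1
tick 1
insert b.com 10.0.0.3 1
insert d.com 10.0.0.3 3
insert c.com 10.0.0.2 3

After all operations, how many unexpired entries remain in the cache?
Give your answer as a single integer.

Answer: 3

Derivation:
Op 1: tick 1 -> clock=1.
Op 2: tick 1 -> clock=2.
Op 3: tick 1 -> clock=3.
Op 4: tick 1 -> clock=4.
Op 5: insert b.com -> 10.0.0.3 (expiry=4+1=5). clock=4
Op 6: insert d.com -> 10.0.0.3 (expiry=4+3=7). clock=4
Op 7: insert c.com -> 10.0.0.2 (expiry=4+3=7). clock=4
Final cache (unexpired): {b.com,c.com,d.com} -> size=3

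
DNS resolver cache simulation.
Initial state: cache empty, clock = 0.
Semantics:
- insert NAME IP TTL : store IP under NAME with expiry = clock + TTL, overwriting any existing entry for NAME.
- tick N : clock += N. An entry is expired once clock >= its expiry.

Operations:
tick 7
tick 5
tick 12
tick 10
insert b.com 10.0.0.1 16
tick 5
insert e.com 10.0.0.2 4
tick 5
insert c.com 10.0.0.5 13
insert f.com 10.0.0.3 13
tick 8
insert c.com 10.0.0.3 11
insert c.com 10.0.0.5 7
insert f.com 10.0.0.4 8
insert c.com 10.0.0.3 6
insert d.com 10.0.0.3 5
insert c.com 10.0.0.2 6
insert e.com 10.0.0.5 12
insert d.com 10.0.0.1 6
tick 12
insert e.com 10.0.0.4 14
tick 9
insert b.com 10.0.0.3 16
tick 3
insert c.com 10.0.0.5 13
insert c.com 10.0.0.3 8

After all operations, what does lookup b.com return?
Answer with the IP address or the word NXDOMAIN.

Answer: 10.0.0.3

Derivation:
Op 1: tick 7 -> clock=7.
Op 2: tick 5 -> clock=12.
Op 3: tick 12 -> clock=24.
Op 4: tick 10 -> clock=34.
Op 5: insert b.com -> 10.0.0.1 (expiry=34+16=50). clock=34
Op 6: tick 5 -> clock=39.
Op 7: insert e.com -> 10.0.0.2 (expiry=39+4=43). clock=39
Op 8: tick 5 -> clock=44. purged={e.com}
Op 9: insert c.com -> 10.0.0.5 (expiry=44+13=57). clock=44
Op 10: insert f.com -> 10.0.0.3 (expiry=44+13=57). clock=44
Op 11: tick 8 -> clock=52. purged={b.com}
Op 12: insert c.com -> 10.0.0.3 (expiry=52+11=63). clock=52
Op 13: insert c.com -> 10.0.0.5 (expiry=52+7=59). clock=52
Op 14: insert f.com -> 10.0.0.4 (expiry=52+8=60). clock=52
Op 15: insert c.com -> 10.0.0.3 (expiry=52+6=58). clock=52
Op 16: insert d.com -> 10.0.0.3 (expiry=52+5=57). clock=52
Op 17: insert c.com -> 10.0.0.2 (expiry=52+6=58). clock=52
Op 18: insert e.com -> 10.0.0.5 (expiry=52+12=64). clock=52
Op 19: insert d.com -> 10.0.0.1 (expiry=52+6=58). clock=52
Op 20: tick 12 -> clock=64. purged={c.com,d.com,e.com,f.com}
Op 21: insert e.com -> 10.0.0.4 (expiry=64+14=78). clock=64
Op 22: tick 9 -> clock=73.
Op 23: insert b.com -> 10.0.0.3 (expiry=73+16=89). clock=73
Op 24: tick 3 -> clock=76.
Op 25: insert c.com -> 10.0.0.5 (expiry=76+13=89). clock=76
Op 26: insert c.com -> 10.0.0.3 (expiry=76+8=84). clock=76
lookup b.com: present, ip=10.0.0.3 expiry=89 > clock=76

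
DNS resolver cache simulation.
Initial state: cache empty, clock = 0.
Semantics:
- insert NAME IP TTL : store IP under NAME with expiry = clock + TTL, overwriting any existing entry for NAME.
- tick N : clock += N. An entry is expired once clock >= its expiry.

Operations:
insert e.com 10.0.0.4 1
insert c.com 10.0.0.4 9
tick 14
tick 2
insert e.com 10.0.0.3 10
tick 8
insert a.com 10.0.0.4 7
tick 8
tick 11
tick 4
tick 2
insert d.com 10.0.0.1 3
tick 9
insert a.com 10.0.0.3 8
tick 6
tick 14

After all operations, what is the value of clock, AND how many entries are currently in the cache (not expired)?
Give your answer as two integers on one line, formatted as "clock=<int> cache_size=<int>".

Answer: clock=78 cache_size=0

Derivation:
Op 1: insert e.com -> 10.0.0.4 (expiry=0+1=1). clock=0
Op 2: insert c.com -> 10.0.0.4 (expiry=0+9=9). clock=0
Op 3: tick 14 -> clock=14. purged={c.com,e.com}
Op 4: tick 2 -> clock=16.
Op 5: insert e.com -> 10.0.0.3 (expiry=16+10=26). clock=16
Op 6: tick 8 -> clock=24.
Op 7: insert a.com -> 10.0.0.4 (expiry=24+7=31). clock=24
Op 8: tick 8 -> clock=32. purged={a.com,e.com}
Op 9: tick 11 -> clock=43.
Op 10: tick 4 -> clock=47.
Op 11: tick 2 -> clock=49.
Op 12: insert d.com -> 10.0.0.1 (expiry=49+3=52). clock=49
Op 13: tick 9 -> clock=58. purged={d.com}
Op 14: insert a.com -> 10.0.0.3 (expiry=58+8=66). clock=58
Op 15: tick 6 -> clock=64.
Op 16: tick 14 -> clock=78. purged={a.com}
Final clock = 78
Final cache (unexpired): {} -> size=0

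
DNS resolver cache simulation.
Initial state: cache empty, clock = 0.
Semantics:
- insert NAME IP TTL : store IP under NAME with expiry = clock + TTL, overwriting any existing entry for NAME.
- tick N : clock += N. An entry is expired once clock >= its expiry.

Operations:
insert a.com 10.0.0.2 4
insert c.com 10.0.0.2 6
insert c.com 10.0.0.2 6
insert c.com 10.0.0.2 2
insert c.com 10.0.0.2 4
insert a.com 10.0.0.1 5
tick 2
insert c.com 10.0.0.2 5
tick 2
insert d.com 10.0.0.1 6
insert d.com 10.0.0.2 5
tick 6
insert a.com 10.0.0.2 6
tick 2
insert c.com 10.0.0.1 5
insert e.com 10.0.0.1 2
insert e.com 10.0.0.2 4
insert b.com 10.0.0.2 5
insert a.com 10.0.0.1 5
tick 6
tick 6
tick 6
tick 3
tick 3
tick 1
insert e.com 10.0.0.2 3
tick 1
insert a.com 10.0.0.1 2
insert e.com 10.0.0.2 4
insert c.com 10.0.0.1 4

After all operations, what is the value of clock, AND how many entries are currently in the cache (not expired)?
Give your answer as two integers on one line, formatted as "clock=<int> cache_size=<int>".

Answer: clock=38 cache_size=3

Derivation:
Op 1: insert a.com -> 10.0.0.2 (expiry=0+4=4). clock=0
Op 2: insert c.com -> 10.0.0.2 (expiry=0+6=6). clock=0
Op 3: insert c.com -> 10.0.0.2 (expiry=0+6=6). clock=0
Op 4: insert c.com -> 10.0.0.2 (expiry=0+2=2). clock=0
Op 5: insert c.com -> 10.0.0.2 (expiry=0+4=4). clock=0
Op 6: insert a.com -> 10.0.0.1 (expiry=0+5=5). clock=0
Op 7: tick 2 -> clock=2.
Op 8: insert c.com -> 10.0.0.2 (expiry=2+5=7). clock=2
Op 9: tick 2 -> clock=4.
Op 10: insert d.com -> 10.0.0.1 (expiry=4+6=10). clock=4
Op 11: insert d.com -> 10.0.0.2 (expiry=4+5=9). clock=4
Op 12: tick 6 -> clock=10. purged={a.com,c.com,d.com}
Op 13: insert a.com -> 10.0.0.2 (expiry=10+6=16). clock=10
Op 14: tick 2 -> clock=12.
Op 15: insert c.com -> 10.0.0.1 (expiry=12+5=17). clock=12
Op 16: insert e.com -> 10.0.0.1 (expiry=12+2=14). clock=12
Op 17: insert e.com -> 10.0.0.2 (expiry=12+4=16). clock=12
Op 18: insert b.com -> 10.0.0.2 (expiry=12+5=17). clock=12
Op 19: insert a.com -> 10.0.0.1 (expiry=12+5=17). clock=12
Op 20: tick 6 -> clock=18. purged={a.com,b.com,c.com,e.com}
Op 21: tick 6 -> clock=24.
Op 22: tick 6 -> clock=30.
Op 23: tick 3 -> clock=33.
Op 24: tick 3 -> clock=36.
Op 25: tick 1 -> clock=37.
Op 26: insert e.com -> 10.0.0.2 (expiry=37+3=40). clock=37
Op 27: tick 1 -> clock=38.
Op 28: insert a.com -> 10.0.0.1 (expiry=38+2=40). clock=38
Op 29: insert e.com -> 10.0.0.2 (expiry=38+4=42). clock=38
Op 30: insert c.com -> 10.0.0.1 (expiry=38+4=42). clock=38
Final clock = 38
Final cache (unexpired): {a.com,c.com,e.com} -> size=3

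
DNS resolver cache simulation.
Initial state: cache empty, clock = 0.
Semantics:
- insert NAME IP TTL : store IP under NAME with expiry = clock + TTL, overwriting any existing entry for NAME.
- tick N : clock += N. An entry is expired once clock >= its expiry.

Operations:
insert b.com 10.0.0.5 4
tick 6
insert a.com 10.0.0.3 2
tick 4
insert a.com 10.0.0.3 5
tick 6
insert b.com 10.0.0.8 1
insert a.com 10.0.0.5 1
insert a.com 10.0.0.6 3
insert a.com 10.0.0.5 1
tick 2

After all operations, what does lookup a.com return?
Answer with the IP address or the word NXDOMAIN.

Op 1: insert b.com -> 10.0.0.5 (expiry=0+4=4). clock=0
Op 2: tick 6 -> clock=6. purged={b.com}
Op 3: insert a.com -> 10.0.0.3 (expiry=6+2=8). clock=6
Op 4: tick 4 -> clock=10. purged={a.com}
Op 5: insert a.com -> 10.0.0.3 (expiry=10+5=15). clock=10
Op 6: tick 6 -> clock=16. purged={a.com}
Op 7: insert b.com -> 10.0.0.8 (expiry=16+1=17). clock=16
Op 8: insert a.com -> 10.0.0.5 (expiry=16+1=17). clock=16
Op 9: insert a.com -> 10.0.0.6 (expiry=16+3=19). clock=16
Op 10: insert a.com -> 10.0.0.5 (expiry=16+1=17). clock=16
Op 11: tick 2 -> clock=18. purged={a.com,b.com}
lookup a.com: not in cache (expired or never inserted)

Answer: NXDOMAIN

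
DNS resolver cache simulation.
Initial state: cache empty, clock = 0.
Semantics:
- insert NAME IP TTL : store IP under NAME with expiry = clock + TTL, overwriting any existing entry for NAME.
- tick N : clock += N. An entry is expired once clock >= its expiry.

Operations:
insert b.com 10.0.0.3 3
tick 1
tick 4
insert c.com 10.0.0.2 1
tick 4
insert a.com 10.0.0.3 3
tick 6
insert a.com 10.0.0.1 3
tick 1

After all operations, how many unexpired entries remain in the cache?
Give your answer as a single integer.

Answer: 1

Derivation:
Op 1: insert b.com -> 10.0.0.3 (expiry=0+3=3). clock=0
Op 2: tick 1 -> clock=1.
Op 3: tick 4 -> clock=5. purged={b.com}
Op 4: insert c.com -> 10.0.0.2 (expiry=5+1=6). clock=5
Op 5: tick 4 -> clock=9. purged={c.com}
Op 6: insert a.com -> 10.0.0.3 (expiry=9+3=12). clock=9
Op 7: tick 6 -> clock=15. purged={a.com}
Op 8: insert a.com -> 10.0.0.1 (expiry=15+3=18). clock=15
Op 9: tick 1 -> clock=16.
Final cache (unexpired): {a.com} -> size=1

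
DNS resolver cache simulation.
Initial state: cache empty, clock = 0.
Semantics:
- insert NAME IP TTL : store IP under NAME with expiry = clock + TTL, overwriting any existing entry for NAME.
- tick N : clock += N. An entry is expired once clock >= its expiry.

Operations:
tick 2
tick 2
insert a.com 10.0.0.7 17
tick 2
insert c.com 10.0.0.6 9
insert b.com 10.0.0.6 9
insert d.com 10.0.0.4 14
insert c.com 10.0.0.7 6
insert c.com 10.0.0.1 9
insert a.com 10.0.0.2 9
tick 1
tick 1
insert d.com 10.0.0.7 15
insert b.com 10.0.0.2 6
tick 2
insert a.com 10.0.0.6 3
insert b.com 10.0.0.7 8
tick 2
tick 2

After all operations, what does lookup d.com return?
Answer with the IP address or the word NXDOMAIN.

Op 1: tick 2 -> clock=2.
Op 2: tick 2 -> clock=4.
Op 3: insert a.com -> 10.0.0.7 (expiry=4+17=21). clock=4
Op 4: tick 2 -> clock=6.
Op 5: insert c.com -> 10.0.0.6 (expiry=6+9=15). clock=6
Op 6: insert b.com -> 10.0.0.6 (expiry=6+9=15). clock=6
Op 7: insert d.com -> 10.0.0.4 (expiry=6+14=20). clock=6
Op 8: insert c.com -> 10.0.0.7 (expiry=6+6=12). clock=6
Op 9: insert c.com -> 10.0.0.1 (expiry=6+9=15). clock=6
Op 10: insert a.com -> 10.0.0.2 (expiry=6+9=15). clock=6
Op 11: tick 1 -> clock=7.
Op 12: tick 1 -> clock=8.
Op 13: insert d.com -> 10.0.0.7 (expiry=8+15=23). clock=8
Op 14: insert b.com -> 10.0.0.2 (expiry=8+6=14). clock=8
Op 15: tick 2 -> clock=10.
Op 16: insert a.com -> 10.0.0.6 (expiry=10+3=13). clock=10
Op 17: insert b.com -> 10.0.0.7 (expiry=10+8=18). clock=10
Op 18: tick 2 -> clock=12.
Op 19: tick 2 -> clock=14. purged={a.com}
lookup d.com: present, ip=10.0.0.7 expiry=23 > clock=14

Answer: 10.0.0.7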